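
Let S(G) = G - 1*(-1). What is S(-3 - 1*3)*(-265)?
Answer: 1325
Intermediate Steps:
S(G) = 1 + G (S(G) = G + 1 = 1 + G)
S(-3 - 1*3)*(-265) = (1 + (-3 - 1*3))*(-265) = (1 + (-3 - 3))*(-265) = (1 - 6)*(-265) = -5*(-265) = 1325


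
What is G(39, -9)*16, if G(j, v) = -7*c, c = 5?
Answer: -560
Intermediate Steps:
G(j, v) = -35 (G(j, v) = -7*5 = -35)
G(39, -9)*16 = -35*16 = -560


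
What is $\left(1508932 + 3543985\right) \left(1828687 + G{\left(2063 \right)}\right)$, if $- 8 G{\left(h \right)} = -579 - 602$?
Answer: $\frac{73927596534809}{8} \approx 9.241 \cdot 10^{12}$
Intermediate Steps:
$G{\left(h \right)} = \frac{1181}{8}$ ($G{\left(h \right)} = - \frac{-579 - 602}{8} = \left(- \frac{1}{8}\right) \left(-1181\right) = \frac{1181}{8}$)
$\left(1508932 + 3543985\right) \left(1828687 + G{\left(2063 \right)}\right) = \left(1508932 + 3543985\right) \left(1828687 + \frac{1181}{8}\right) = 5052917 \cdot \frac{14630677}{8} = \frac{73927596534809}{8}$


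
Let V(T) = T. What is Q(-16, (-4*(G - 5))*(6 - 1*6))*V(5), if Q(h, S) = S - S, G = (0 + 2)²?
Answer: 0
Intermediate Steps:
G = 4 (G = 2² = 4)
Q(h, S) = 0
Q(-16, (-4*(G - 5))*(6 - 1*6))*V(5) = 0*5 = 0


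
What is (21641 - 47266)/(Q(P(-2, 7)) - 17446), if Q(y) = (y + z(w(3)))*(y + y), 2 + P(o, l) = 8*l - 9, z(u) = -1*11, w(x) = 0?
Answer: 25625/14386 ≈ 1.7812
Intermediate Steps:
z(u) = -11
P(o, l) = -11 + 8*l (P(o, l) = -2 + (8*l - 9) = -2 + (-9 + 8*l) = -11 + 8*l)
Q(y) = 2*y*(-11 + y) (Q(y) = (y - 11)*(y + y) = (-11 + y)*(2*y) = 2*y*(-11 + y))
(21641 - 47266)/(Q(P(-2, 7)) - 17446) = (21641 - 47266)/(2*(-11 + 8*7)*(-11 + (-11 + 8*7)) - 17446) = -25625/(2*(-11 + 56)*(-11 + (-11 + 56)) - 17446) = -25625/(2*45*(-11 + 45) - 17446) = -25625/(2*45*34 - 17446) = -25625/(3060 - 17446) = -25625/(-14386) = -25625*(-1/14386) = 25625/14386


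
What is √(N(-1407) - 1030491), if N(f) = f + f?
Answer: I*√1033305 ≈ 1016.5*I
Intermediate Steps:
N(f) = 2*f
√(N(-1407) - 1030491) = √(2*(-1407) - 1030491) = √(-2814 - 1030491) = √(-1033305) = I*√1033305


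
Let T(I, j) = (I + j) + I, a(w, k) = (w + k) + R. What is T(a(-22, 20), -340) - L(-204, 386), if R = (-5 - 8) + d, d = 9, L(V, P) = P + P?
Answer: -1124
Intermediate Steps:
L(V, P) = 2*P
R = -4 (R = (-5 - 8) + 9 = -13 + 9 = -4)
a(w, k) = -4 + k + w (a(w, k) = (w + k) - 4 = (k + w) - 4 = -4 + k + w)
T(I, j) = j + 2*I
T(a(-22, 20), -340) - L(-204, 386) = (-340 + 2*(-4 + 20 - 22)) - 2*386 = (-340 + 2*(-6)) - 1*772 = (-340 - 12) - 772 = -352 - 772 = -1124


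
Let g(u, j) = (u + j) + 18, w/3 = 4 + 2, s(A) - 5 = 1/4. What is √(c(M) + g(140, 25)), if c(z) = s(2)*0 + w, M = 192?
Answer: √201 ≈ 14.177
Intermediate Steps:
s(A) = 21/4 (s(A) = 5 + 1/4 = 5 + ¼ = 21/4)
w = 18 (w = 3*(4 + 2) = 3*6 = 18)
c(z) = 18 (c(z) = (21/4)*0 + 18 = 0 + 18 = 18)
g(u, j) = 18 + j + u (g(u, j) = (j + u) + 18 = 18 + j + u)
√(c(M) + g(140, 25)) = √(18 + (18 + 25 + 140)) = √(18 + 183) = √201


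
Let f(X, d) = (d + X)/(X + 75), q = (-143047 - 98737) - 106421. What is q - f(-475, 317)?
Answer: -69641079/200 ≈ -3.4821e+5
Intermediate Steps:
q = -348205 (q = -241784 - 106421 = -348205)
f(X, d) = (X + d)/(75 + X)
q - f(-475, 317) = -348205 - (-475 + 317)/(75 - 475) = -348205 - (-158)/(-400) = -348205 - (-1)*(-158)/400 = -348205 - 1*79/200 = -348205 - 79/200 = -69641079/200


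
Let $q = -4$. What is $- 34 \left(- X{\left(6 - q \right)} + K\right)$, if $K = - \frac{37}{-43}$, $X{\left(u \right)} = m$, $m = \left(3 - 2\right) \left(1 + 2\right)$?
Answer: $\frac{3128}{43} \approx 72.744$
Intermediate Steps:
$m = 3$ ($m = 1 \cdot 3 = 3$)
$X{\left(u \right)} = 3$
$K = \frac{37}{43}$ ($K = \left(-37\right) \left(- \frac{1}{43}\right) = \frac{37}{43} \approx 0.86047$)
$- 34 \left(- X{\left(6 - q \right)} + K\right) = - 34 \left(\left(-1\right) 3 + \frac{37}{43}\right) = - 34 \left(-3 + \frac{37}{43}\right) = \left(-34\right) \left(- \frac{92}{43}\right) = \frac{3128}{43}$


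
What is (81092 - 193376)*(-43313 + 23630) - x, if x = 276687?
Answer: 2209809285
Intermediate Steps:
(81092 - 193376)*(-43313 + 23630) - x = (81092 - 193376)*(-43313 + 23630) - 1*276687 = -112284*(-19683) - 276687 = 2210085972 - 276687 = 2209809285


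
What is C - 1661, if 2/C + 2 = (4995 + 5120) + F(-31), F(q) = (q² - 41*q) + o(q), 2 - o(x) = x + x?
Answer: -20611347/12409 ≈ -1661.0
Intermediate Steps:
o(x) = 2 - 2*x (o(x) = 2 - (x + x) = 2 - 2*x)
F(q) = 2 + q² - 43*q (F(q) = (q² - 41*q) + (2 - 2*q) = 2 + q² - 43*q)
C = 2/12409 (C = 2/(-2 + ((4995 + 5120) + (2 + (-31)² - 43*(-31)))) = 2/(-2 + (10115 + (2 + 961 + 1333))) = 2/(-2 + (10115 + 2296)) = 2/(-2 + 12411) = 2/12409 ≈ 0.00016117)
C - 1661 = 2/12409 - 1661 = -20611347/12409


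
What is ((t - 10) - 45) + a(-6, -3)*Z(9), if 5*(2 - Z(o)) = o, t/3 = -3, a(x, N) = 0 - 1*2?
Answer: -322/5 ≈ -64.400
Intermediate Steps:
a(x, N) = -2 (a(x, N) = 0 - 2 = -2)
t = -9 (t = 3*(-3) = -9)
Z(o) = 2 - o/5
((t - 10) - 45) + a(-6, -3)*Z(9) = ((-9 - 10) - 45) - 2*(2 - ⅕*9) = (-19 - 45) - 2*(2 - 9/5) = -64 - 2*⅕ = -64 - ⅖ = -322/5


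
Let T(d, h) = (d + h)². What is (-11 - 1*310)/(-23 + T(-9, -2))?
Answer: -321/98 ≈ -3.2755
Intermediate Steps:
(-11 - 1*310)/(-23 + T(-9, -2)) = (-11 - 1*310)/(-23 + (-9 - 2)²) = (-11 - 310)/(-23 + (-11)²) = -321/(-23 + 121) = -321/98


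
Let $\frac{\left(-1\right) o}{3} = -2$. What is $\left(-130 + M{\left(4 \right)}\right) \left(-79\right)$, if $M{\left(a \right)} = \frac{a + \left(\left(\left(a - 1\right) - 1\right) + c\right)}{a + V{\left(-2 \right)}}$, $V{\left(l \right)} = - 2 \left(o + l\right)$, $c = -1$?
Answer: $\frac{41475}{4} \approx 10369.0$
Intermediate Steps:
$o = 6$ ($o = \left(-3\right) \left(-2\right) = 6$)
$V{\left(l \right)} = -12 - 2 l$ ($V{\left(l \right)} = - 2 \left(6 + l\right) = -12 - 2 l$)
$M{\left(a \right)} = \frac{-3 + 2 a}{-8 + a}$ ($M{\left(a \right)} = \frac{a + \left(\left(\left(a - 1\right) - 1\right) - 1\right)}{a - 8} = \frac{a + \left(\left(\left(a - 1\right) - 1\right) - 1\right)}{a + \left(-12 + 4\right)} = \frac{a + \left(\left(\left(-1 + a\right) - 1\right) - 1\right)}{a - 8} = \frac{a + \left(\left(-2 + a\right) - 1\right)}{-8 + a} = \frac{a + \left(-3 + a\right)}{-8 + a} = \frac{-3 + 2 a}{-8 + a}$)
$\left(-130 + M{\left(4 \right)}\right) \left(-79\right) = \left(-130 + \frac{-3 + 2 \cdot 4}{-8 + 4}\right) \left(-79\right) = \left(-130 + \frac{-3 + 8}{-4}\right) \left(-79\right) = \left(-130 - \frac{5}{4}\right) \left(-79\right) = \left(- \frac{525}{4}\right) \left(-79\right) = \frac{41475}{4}$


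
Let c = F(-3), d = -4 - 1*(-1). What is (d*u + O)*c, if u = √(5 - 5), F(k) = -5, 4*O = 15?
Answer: -75/4 ≈ -18.750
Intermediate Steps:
O = 15/4 (O = (¼)*15 = 15/4 ≈ 3.7500)
d = -3 (d = -4 + 1 = -3)
c = -5
u = 0 (u = √0 = 0)
(d*u + O)*c = (-3*0 + 15/4)*(-5) = (0 + 15/4)*(-5) = (15/4)*(-5) = -75/4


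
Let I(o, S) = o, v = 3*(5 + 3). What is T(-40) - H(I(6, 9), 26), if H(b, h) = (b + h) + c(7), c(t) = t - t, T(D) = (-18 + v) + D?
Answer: -66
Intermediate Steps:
v = 24 (v = 3*8 = 24)
T(D) = 6 + D (T(D) = (-18 + 24) + D = 6 + D)
c(t) = 0
H(b, h) = b + h (H(b, h) = (b + h) + 0 = b + h)
T(-40) - H(I(6, 9), 26) = (6 - 40) - (6 + 26) = -34 - 1*32 = -34 - 32 = -66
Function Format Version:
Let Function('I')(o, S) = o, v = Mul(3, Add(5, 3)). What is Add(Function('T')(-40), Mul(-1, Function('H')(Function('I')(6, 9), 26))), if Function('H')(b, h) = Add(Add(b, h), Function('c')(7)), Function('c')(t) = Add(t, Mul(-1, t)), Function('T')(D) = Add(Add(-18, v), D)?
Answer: -66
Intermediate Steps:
v = 24 (v = Mul(3, 8) = 24)
Function('T')(D) = Add(6, D) (Function('T')(D) = Add(Add(-18, 24), D) = Add(6, D))
Function('c')(t) = 0
Function('H')(b, h) = Add(b, h) (Function('H')(b, h) = Add(Add(b, h), 0) = Add(b, h))
Add(Function('T')(-40), Mul(-1, Function('H')(Function('I')(6, 9), 26))) = Add(Add(6, -40), Mul(-1, Add(6, 26))) = Add(-34, Mul(-1, 32)) = Add(-34, -32) = -66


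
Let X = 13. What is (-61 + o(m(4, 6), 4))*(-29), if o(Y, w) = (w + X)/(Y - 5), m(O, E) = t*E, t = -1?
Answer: 19952/11 ≈ 1813.8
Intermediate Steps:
m(O, E) = -E
o(Y, w) = (13 + w)/(-5 + Y) (o(Y, w) = (w + 13)/(Y - 5) = (13 + w)/(-5 + Y))
(-61 + o(m(4, 6), 4))*(-29) = (-61 + (13 + 4)/(-5 - 1*6))*(-29) = (-61 + 17/(-5 - 6))*(-29) = (-61 + 17/(-11))*(-29) = (-61 - 1/11*17)*(-29) = (-61 - 17/11)*(-29) = -688/11*(-29) = 19952/11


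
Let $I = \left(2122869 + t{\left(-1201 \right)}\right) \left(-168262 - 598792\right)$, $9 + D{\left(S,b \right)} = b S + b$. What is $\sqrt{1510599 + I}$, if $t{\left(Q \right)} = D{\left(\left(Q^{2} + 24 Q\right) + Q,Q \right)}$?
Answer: $\sqrt{1299498335513117} \approx 3.6049 \cdot 10^{7}$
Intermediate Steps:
$D{\left(S,b \right)} = -9 + b + S b$ ($D{\left(S,b \right)} = -9 + \left(b S + b\right) = -9 + \left(S b + b\right) = -9 + \left(b + S b\right) = -9 + b + S b$)
$t{\left(Q \right)} = -9 + Q + Q \left(Q^{2} + 25 Q\right)$ ($t{\left(Q \right)} = -9 + Q + \left(\left(Q^{2} + 24 Q\right) + Q\right) Q = -9 + Q + \left(Q^{2} + 25 Q\right) Q = -9 + Q + Q \left(Q^{2} + 25 Q\right)$)
$I = 1299498334002518$ ($I = \left(2122869 - \left(1210 - \left(-1201\right)^{2} \left(25 - 1201\right)\right)\right) \left(-168262 - 598792\right) = \left(2122869 - 1696264786\right) \left(-767054\right) = \left(-1694141917\right) \left(-767054\right) = 1299498334002518$)
$\sqrt{1510599 + I} = \sqrt{1510599 + 1299498334002518} = \sqrt{1299498335513117}$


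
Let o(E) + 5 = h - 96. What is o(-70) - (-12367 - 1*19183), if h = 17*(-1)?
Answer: 31432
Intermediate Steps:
h = -17
o(E) = -118 (o(E) = -5 + (-17 - 96) = -5 - 113 = -118)
o(-70) - (-12367 - 1*19183) = -118 - (-12367 - 1*19183) = -118 - (-12367 - 19183) = -118 - 1*(-31550) = -118 + 31550 = 31432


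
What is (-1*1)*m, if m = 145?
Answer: -145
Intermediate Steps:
(-1*1)*m = -1*1*145 = -1*145 = -145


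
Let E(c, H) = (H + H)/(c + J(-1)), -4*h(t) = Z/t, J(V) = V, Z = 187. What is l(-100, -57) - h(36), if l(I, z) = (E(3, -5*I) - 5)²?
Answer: 35283787/144 ≈ 2.4503e+5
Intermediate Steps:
h(t) = -187/(4*t)
E(c, H) = 2*H/(-1 + c) (E(c, H) = (H + H)/(c - 1) = (2*H)/(-1 + c) = 2*H/(-1 + c))
l(I, z) = (-5 - 5*I)² (l(I, z) = (2*(-5*I)/(-1 + 3) - 5)² = (2*(-5*I)/2 - 5)² = (2*(-5*I)*(½) - 5)² = (-5*I - 5)² = (-5 - 5*I)²)
l(-100, -57) - h(36) = 25*(1 - 100)² - (-187)/(4*36) = 25*(-99)² - (-187)/(4*36) = 25*9801 - 1*(-187/144) = 245025 + 187/144 = 35283787/144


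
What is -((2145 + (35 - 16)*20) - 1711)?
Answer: -814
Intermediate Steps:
-((2145 + (35 - 16)*20) - 1711) = -((2145 + 19*20) - 1711) = -((2145 + 380) - 1711) = -(2525 - 1711) = -1*814 = -814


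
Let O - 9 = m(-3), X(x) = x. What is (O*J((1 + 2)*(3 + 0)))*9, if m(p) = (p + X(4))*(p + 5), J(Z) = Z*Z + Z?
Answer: 8910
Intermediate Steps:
J(Z) = Z + Z² (J(Z) = Z² + Z = Z + Z²)
m(p) = (4 + p)*(5 + p) (m(p) = (p + 4)*(p + 5) = (4 + p)*(5 + p))
O = 11 (O = 9 + (20 + (-3)² + 9*(-3)) = 9 + (20 + 9 - 27) = 9 + 2 = 11)
(O*J((1 + 2)*(3 + 0)))*9 = (11*(((1 + 2)*(3 + 0))*(1 + (1 + 2)*(3 + 0))))*9 = (11*((3*3)*(1 + 3*3)))*9 = (11*(9*(1 + 9)))*9 = (11*(9*10))*9 = (11*90)*9 = 990*9 = 8910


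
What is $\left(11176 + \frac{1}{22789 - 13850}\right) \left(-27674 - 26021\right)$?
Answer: $- \frac{5364252119175}{8939} \approx -6.001 \cdot 10^{8}$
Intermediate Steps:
$\left(11176 + \frac{1}{22789 - 13850}\right) \left(-27674 - 26021\right) = \left(11176 + \frac{1}{8939}\right) \left(-53695\right) = \frac{99902265}{8939} \left(-53695\right) = - \frac{5364252119175}{8939}$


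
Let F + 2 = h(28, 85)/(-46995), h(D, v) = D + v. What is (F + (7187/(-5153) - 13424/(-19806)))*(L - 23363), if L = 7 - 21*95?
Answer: 18369465855512328/266462480245 ≈ 68938.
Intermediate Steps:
L = -1988 (L = 7 - 1995 = -1988)
F = -94103/46995 (F = -2 + (28 + 85)/(-46995) = -2 + 113*(-1/46995) = -2 - 113/46995 = -94103/46995 ≈ -2.0024)
(F + (7187/(-5153) - 13424/(-19806)))*(L - 23363) = (-94103/46995 + (7187/(-5153) - 13424/(-19806)))*(-1988 - 23363) = (-94103/46995 + (7187*(-1/5153) - 13424*(-1/19806)))*(-25351) = (-94103/46995 + (-7187/5153 + 6712/9903))*(-25351) = (-94103/46995 - 36585925/51030159)*(-25351) = -724605177528/266462480245*(-25351) = 18369465855512328/266462480245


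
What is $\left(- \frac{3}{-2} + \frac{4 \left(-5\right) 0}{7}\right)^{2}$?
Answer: $\frac{9}{4} \approx 2.25$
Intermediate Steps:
$\left(- \frac{3}{-2} + \frac{4 \left(-5\right) 0}{7}\right)^{2} = \left(\left(-3\right) \left(- \frac{1}{2}\right) + \left(-20\right) 0 \cdot \frac{1}{7}\right)^{2} = \left(\frac{3}{2} + 0 \cdot \frac{1}{7}\right)^{2} = \left(\frac{3}{2} + 0\right)^{2} = \left(\frac{3}{2}\right)^{2} = \frac{9}{4}$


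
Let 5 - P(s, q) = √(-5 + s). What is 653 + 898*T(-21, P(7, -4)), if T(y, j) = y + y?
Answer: -37063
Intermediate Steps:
P(s, q) = 5 - √(-5 + s)
T(y, j) = 2*y
653 + 898*T(-21, P(7, -4)) = 653 + 898*(2*(-21)) = 653 + 898*(-42) = 653 - 37716 = -37063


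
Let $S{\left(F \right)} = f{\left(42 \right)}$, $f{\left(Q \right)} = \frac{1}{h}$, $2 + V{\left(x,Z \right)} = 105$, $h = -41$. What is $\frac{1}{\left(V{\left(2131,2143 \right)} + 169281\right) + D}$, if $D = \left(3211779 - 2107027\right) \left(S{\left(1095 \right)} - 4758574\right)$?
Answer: $- \frac{41}{215538804049576} \approx -1.9022 \cdot 10^{-13}$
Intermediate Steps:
$V{\left(x,Z \right)} = 103$ ($V{\left(x,Z \right)} = -2 + 105 = 103$)
$f{\left(Q \right)} = - \frac{1}{41}$ ($f{\left(Q \right)} = \frac{1}{-41} = - \frac{1}{41}$)
$S{\left(F \right)} = - \frac{1}{41}$
$D = - \frac{215538810994320}{41}$ ($D = \left(3211779 - 2107027\right) \left(- \frac{1}{41} - 4758574\right) = 1104752 \left(- \frac{195101535}{41}\right) = - \frac{215538810994320}{41} \approx -5.257 \cdot 10^{12}$)
$\frac{1}{\left(V{\left(2131,2143 \right)} + 169281\right) + D} = \frac{1}{\left(103 + 169281\right) - \frac{215538810994320}{41}} = \frac{1}{169384 - \frac{215538810994320}{41}} = \frac{1}{- \frac{215538804049576}{41}} = - \frac{41}{215538804049576}$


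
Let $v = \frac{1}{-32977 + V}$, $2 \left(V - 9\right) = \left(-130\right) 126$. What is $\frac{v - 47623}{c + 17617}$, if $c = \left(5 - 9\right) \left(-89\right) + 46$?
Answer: $- \frac{1960067435}{741626002} \approx -2.6429$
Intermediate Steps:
$V = -8181$ ($V = 9 + \frac{\left(-130\right) 126}{2} = 9 + \frac{1}{2} \left(-16380\right) = 9 - 8190 = -8181$)
$c = 402$ ($c = \left(5 - 9\right) \left(-89\right) + 46 = \left(-4\right) \left(-89\right) + 46 = 356 + 46 = 402$)
$v = - \frac{1}{41158}$ ($v = \frac{1}{-32977 - 8181} = \frac{1}{-41158} = - \frac{1}{41158} \approx -2.4297 \cdot 10^{-5}$)
$\frac{v - 47623}{c + 17617} = \frac{- \frac{1}{41158} - 47623}{402 + 17617} = - \frac{1960067435}{41158 \cdot 18019} = \left(- \frac{1960067435}{41158}\right) \frac{1}{18019} = - \frac{1960067435}{741626002}$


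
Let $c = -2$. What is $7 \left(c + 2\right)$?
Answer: $0$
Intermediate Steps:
$7 \left(c + 2\right) = 7 \left(-2 + 2\right) = 7 \cdot 0 = 0$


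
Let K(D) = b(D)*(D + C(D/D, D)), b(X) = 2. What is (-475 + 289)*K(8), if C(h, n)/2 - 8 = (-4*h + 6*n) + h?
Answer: -42408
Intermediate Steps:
C(h, n) = 16 - 6*h + 12*n (C(h, n) = 16 + 2*((-4*h + 6*n) + h) = 16 + 2*(-3*h + 6*n) = 16 + (-6*h + 12*n) = 16 - 6*h + 12*n)
K(D) = 20 + 26*D (K(D) = 2*(D + (16 - 6*D/D + 12*D)) = 2*(D + (16 - 6*1 + 12*D)) = 2*(D + (16 - 6 + 12*D)) = 2*(D + (10 + 12*D)) = 2*(10 + 13*D) = 20 + 26*D)
(-475 + 289)*K(8) = (-475 + 289)*(20 + 26*8) = -186*(20 + 208) = -186*228 = -42408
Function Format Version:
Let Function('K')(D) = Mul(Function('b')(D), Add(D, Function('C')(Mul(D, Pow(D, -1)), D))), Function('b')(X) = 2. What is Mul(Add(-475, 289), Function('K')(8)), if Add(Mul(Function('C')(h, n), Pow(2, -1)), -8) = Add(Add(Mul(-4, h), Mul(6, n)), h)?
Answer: -42408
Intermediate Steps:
Function('C')(h, n) = Add(16, Mul(-6, h), Mul(12, n)) (Function('C')(h, n) = Add(16, Mul(2, Add(Add(Mul(-4, h), Mul(6, n)), h))) = Add(16, Mul(2, Add(Mul(-3, h), Mul(6, n)))) = Add(16, Add(Mul(-6, h), Mul(12, n))) = Add(16, Mul(-6, h), Mul(12, n)))
Function('K')(D) = Add(20, Mul(26, D)) (Function('K')(D) = Mul(2, Add(D, Add(16, Mul(-6, Mul(D, Pow(D, -1))), Mul(12, D)))) = Mul(2, Add(D, Add(16, Mul(-6, 1), Mul(12, D)))) = Mul(2, Add(D, Add(16, -6, Mul(12, D)))) = Mul(2, Add(D, Add(10, Mul(12, D)))) = Mul(2, Add(10, Mul(13, D))) = Add(20, Mul(26, D)))
Mul(Add(-475, 289), Function('K')(8)) = Mul(Add(-475, 289), Add(20, Mul(26, 8))) = Mul(-186, Add(20, 208)) = Mul(-186, 228) = -42408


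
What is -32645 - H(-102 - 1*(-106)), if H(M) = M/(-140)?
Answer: -1142574/35 ≈ -32645.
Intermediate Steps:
H(M) = -M/140 (H(M) = M*(-1/140) = -M/140)
-32645 - H(-102 - 1*(-106)) = -32645 - (-1)*(-102 - 1*(-106))/140 = -32645 - (-1)*(-102 + 106)/140 = -32645 - (-1)*4/140 = -32645 - 1*(-1/35) = -32645 + 1/35 = -1142574/35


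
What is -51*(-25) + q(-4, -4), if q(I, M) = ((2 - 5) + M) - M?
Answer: 1272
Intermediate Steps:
q(I, M) = -3 (q(I, M) = (-3 + M) - M = -3)
-51*(-25) + q(-4, -4) = -51*(-25) - 3 = 1275 - 3 = 1272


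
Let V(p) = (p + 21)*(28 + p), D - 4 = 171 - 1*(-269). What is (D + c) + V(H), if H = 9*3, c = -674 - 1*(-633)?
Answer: 3043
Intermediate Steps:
D = 444 (D = 4 + (171 - 1*(-269)) = 4 + (171 + 269) = 4 + 440 = 444)
c = -41 (c = -674 + 633 = -41)
H = 27
V(p) = (21 + p)*(28 + p)
(D + c) + V(H) = (444 - 41) + (588 + 27² + 49*27) = 403 + (588 + 729 + 1323) = 403 + 2640 = 3043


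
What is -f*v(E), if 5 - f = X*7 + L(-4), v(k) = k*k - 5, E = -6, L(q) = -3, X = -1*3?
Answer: -899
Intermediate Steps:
X = -3
v(k) = -5 + k**2 (v(k) = k**2 - 5 = -5 + k**2)
f = 29 (f = 5 - (-3*7 - 3) = 5 - (-21 - 3) = 5 - 1*(-24) = 5 + 24 = 29)
-f*v(E) = -29*(-5 + (-6)**2) = -29*(-5 + 36) = -29*31 = -1*899 = -899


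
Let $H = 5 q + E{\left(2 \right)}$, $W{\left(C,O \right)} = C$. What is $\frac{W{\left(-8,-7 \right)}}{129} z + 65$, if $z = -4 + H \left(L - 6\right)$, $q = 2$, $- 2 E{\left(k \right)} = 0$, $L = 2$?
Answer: $\frac{8737}{129} \approx 67.729$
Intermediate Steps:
$E{\left(k \right)} = 0$ ($E{\left(k \right)} = \left(- \frac{1}{2}\right) 0 = 0$)
$H = 10$ ($H = 5 \cdot 2 + 0 = 10 + 0 = 10$)
$z = -44$ ($z = -4 + 10 \left(2 - 6\right) = -4 + 10 \left(-4\right) = -4 - 40 = -44$)
$\frac{W{\left(-8,-7 \right)}}{129} z + 65 = - \frac{8}{129} \left(-44\right) + 65 = \left(-8\right) \frac{1}{129} \left(-44\right) + 65 = \left(- \frac{8}{129}\right) \left(-44\right) + 65 = \frac{352}{129} + 65 = \frac{8737}{129}$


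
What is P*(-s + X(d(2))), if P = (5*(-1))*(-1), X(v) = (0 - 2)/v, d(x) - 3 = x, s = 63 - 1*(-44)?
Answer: -537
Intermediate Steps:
s = 107 (s = 63 + 44 = 107)
d(x) = 3 + x
X(v) = -2/v
P = 5 (P = -5*(-1) = 5)
P*(-s + X(d(2))) = 5*(-1*107 - 2/(3 + 2)) = 5*(-107 - 2/5) = 5*(-107 - 2*⅕) = 5*(-107 - ⅖) = 5*(-537/5) = -537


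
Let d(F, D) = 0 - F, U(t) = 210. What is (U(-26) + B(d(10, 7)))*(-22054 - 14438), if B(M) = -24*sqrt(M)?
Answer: -7663320 + 875808*I*sqrt(10) ≈ -7.6633e+6 + 2.7695e+6*I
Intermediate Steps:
d(F, D) = -F
(U(-26) + B(d(10, 7)))*(-22054 - 14438) = (210 - 24*I*sqrt(10))*(-22054 - 14438) = (210 - 24*I*sqrt(10))*(-36492) = -7663320 + 875808*I*sqrt(10)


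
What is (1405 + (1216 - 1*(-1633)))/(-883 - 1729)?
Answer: -2127/1306 ≈ -1.6286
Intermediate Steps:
(1405 + (1216 - 1*(-1633)))/(-883 - 1729) = (1405 + (1216 + 1633))/(-2612) = (1405 + 2849)*(-1/2612) = 4254*(-1/2612) = -2127/1306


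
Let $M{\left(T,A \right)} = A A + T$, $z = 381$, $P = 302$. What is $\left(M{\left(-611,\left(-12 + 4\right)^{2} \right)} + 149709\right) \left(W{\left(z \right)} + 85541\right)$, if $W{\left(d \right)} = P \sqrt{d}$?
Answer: $13104367954 + 46264588 \sqrt{381} \approx 1.4007 \cdot 10^{10}$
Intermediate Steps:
$W{\left(d \right)} = 302 \sqrt{d}$
$M{\left(T,A \right)} = T + A^{2}$ ($M{\left(T,A \right)} = A^{2} + T = T + A^{2}$)
$\left(M{\left(-611,\left(-12 + 4\right)^{2} \right)} + 149709\right) \left(W{\left(z \right)} + 85541\right) = \left(\left(-611 + \left(\left(-12 + 4\right)^{2}\right)^{2}\right) + 149709\right) \left(302 \sqrt{381} + 85541\right) = \left(\left(-611 + \left(\left(-8\right)^{2}\right)^{2}\right) + 149709\right) \left(85541 + 302 \sqrt{381}\right) = \left(\left(-611 + 64^{2}\right) + 149709\right) \left(85541 + 302 \sqrt{381}\right) = \left(\left(-611 + 4096\right) + 149709\right) \left(85541 + 302 \sqrt{381}\right) = \left(3485 + 149709\right) \left(85541 + 302 \sqrt{381}\right) = 153194 \left(85541 + 302 \sqrt{381}\right) = 13104367954 + 46264588 \sqrt{381}$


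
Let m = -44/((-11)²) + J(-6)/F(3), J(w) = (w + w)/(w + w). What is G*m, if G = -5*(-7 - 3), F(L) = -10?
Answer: -255/11 ≈ -23.182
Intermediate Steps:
J(w) = 1 (J(w) = (2*w)/((2*w)) = (2*w)*(1/(2*w)) = 1)
G = 50 (G = -5*(-10) = 50)
m = -51/110 (m = -44/((-11)²) + 1/(-10) = -44/121 + 1*(-⅒) = -44*1/121 - ⅒ = -4/11 - ⅒ = -51/110 ≈ -0.46364)
G*m = 50*(-51/110) = -255/11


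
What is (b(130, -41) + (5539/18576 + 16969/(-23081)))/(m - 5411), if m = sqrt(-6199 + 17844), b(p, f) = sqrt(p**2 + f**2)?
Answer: 1013861694335/12548422318885056 - 5411*sqrt(18581)/29267276 - 17*sqrt(748705)/29267276 + 187370485*sqrt(11645)/12548422318885056 ≈ -0.025622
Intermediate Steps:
b(p, f) = sqrt(f**2 + p**2)
m = sqrt(11645) ≈ 107.91
(b(130, -41) + (5539/18576 + 16969/(-23081)))/(m - 5411) = (sqrt((-41)**2 + 130**2) + (5539/18576 + 16969/(-23081)))/(sqrt(11645) - 5411) = (sqrt(1681 + 16900) + (5539*(1/18576) + 16969*(-1/23081)))/(-5411 + sqrt(11645)) = (sqrt(18581) + (5539/18576 - 16969/23081))/(-5411 + sqrt(11645)) = (sqrt(18581) - 187370485/428752656)/(-5411 + sqrt(11645)) = (-187370485/428752656 + sqrt(18581))/(-5411 + sqrt(11645))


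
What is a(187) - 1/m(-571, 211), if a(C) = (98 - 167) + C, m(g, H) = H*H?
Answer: 5253477/44521 ≈ 118.00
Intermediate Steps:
m(g, H) = H**2
a(C) = -69 + C
a(187) - 1/m(-571, 211) = (-69 + 187) - 1/(211**2) = 118 - 1/44521 = 5253477/44521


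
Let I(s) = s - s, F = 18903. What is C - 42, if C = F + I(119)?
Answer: 18861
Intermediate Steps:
I(s) = 0
C = 18903 (C = 18903 + 0 = 18903)
C - 42 = 18903 - 42 = 18861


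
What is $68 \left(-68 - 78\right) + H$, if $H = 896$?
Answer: $-9032$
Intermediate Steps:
$68 \left(-68 - 78\right) + H = 68 \left(-68 - 78\right) + 896 = 68 \left(-146\right) + 896 = -9928 + 896 = -9032$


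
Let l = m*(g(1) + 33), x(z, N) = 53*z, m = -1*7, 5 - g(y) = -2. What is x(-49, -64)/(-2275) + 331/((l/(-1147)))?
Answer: 24698481/18200 ≈ 1357.1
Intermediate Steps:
g(y) = 7 (g(y) = 5 - 1*(-2) = 5 + 2 = 7)
m = -7
l = -280 (l = -7*(7 + 33) = -7*40 = -280)
x(-49, -64)/(-2275) + 331/((l/(-1147))) = (53*(-49))/(-2275) + 331/((-280/(-1147))) = -2597*(-1/2275) + 331/((-280*(-1/1147))) = 371/325 + 331/(280/1147) = 371/325 + 331*(1147/280) = 371/325 + 379657/280 = 24698481/18200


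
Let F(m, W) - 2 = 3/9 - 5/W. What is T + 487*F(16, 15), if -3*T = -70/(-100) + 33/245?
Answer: 1431371/1470 ≈ 973.72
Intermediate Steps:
F(m, W) = 7/3 - 5/W (F(m, W) = 2 + (3/9 - 5/W) = 2 + (3*(⅑) - 5/W) = 2 + (⅓ - 5/W) = 7/3 - 5/W)
T = -409/1470 (T = -(-70/(-100) + 33/245)/3 = -(-70*(-1/100) + 33*(1/245))/3 = -(7/10 + 33/245)/3 = -⅓*409/490 = -409/1470 ≈ -0.27823)
T + 487*F(16, 15) = -409/1470 + 487*(7/3 - 5/15) = -409/1470 + 487*(7/3 - 5*1/15) = -409/1470 + 487*(7/3 - ⅓) = -409/1470 + 487*2 = -409/1470 + 974 = 1431371/1470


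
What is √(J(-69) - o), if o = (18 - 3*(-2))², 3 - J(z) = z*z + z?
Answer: 9*I*√65 ≈ 72.56*I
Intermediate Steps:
J(z) = 3 - z - z² (J(z) = 3 - (z*z + z) = 3 - (z² + z) = 3 - (z + z²) = 3 + (-z - z²) = 3 - z - z²)
o = 576 (o = (18 + 6)² = 24² = 576)
√(J(-69) - o) = √((3 - 1*(-69) - 1*(-69)²) - 1*576) = √((3 + 69 - 1*4761) - 576) = √((3 + 69 - 4761) - 576) = √(-4689 - 576) = √(-5265) = 9*I*√65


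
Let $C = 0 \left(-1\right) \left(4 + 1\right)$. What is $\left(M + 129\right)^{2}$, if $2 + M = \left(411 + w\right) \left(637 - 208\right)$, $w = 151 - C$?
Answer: $58189500625$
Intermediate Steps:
$C = 0$ ($C = 0 \cdot 5 = 0$)
$w = 151$ ($w = 151 - 0 = 151 + 0 = 151$)
$M = 241096$ ($M = -2 + \left(411 + 151\right) \left(637 - 208\right) = -2 + 562 \cdot 429 = -2 + 241098 = 241096$)
$\left(M + 129\right)^{2} = \left(241096 + 129\right)^{2} = 241225^{2} = 58189500625$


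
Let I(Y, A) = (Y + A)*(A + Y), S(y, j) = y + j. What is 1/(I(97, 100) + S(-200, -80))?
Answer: 1/38529 ≈ 2.5954e-5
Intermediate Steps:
S(y, j) = j + y
I(Y, A) = (A + Y)² (I(Y, A) = (A + Y)*(A + Y) = (A + Y)²)
1/(I(97, 100) + S(-200, -80)) = 1/((100 + 97)² + (-80 - 200)) = 1/(197² - 280) = 1/(38809 - 280) = 1/38529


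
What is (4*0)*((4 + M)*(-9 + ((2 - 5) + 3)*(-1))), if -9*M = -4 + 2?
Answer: 0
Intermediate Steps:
M = 2/9 (M = -(-4 + 2)/9 = -1/9*(-2) = 2/9 ≈ 0.22222)
(4*0)*((4 + M)*(-9 + ((2 - 5) + 3)*(-1))) = (4*0)*((4 + 2/9)*(-9 + ((2 - 5) + 3)*(-1))) = 0*(38*(-9 + (-3 + 3)*(-1))/9) = 0*(38*(-9 + 0*(-1))/9) = 0*(38*(-9 + 0)/9) = 0*((38/9)*(-9)) = 0*(-38) = 0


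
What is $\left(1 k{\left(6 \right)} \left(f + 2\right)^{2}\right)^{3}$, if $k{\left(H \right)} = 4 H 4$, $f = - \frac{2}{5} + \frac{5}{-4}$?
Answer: $\frac{25412184}{15625} \approx 1626.4$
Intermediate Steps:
$f = - \frac{33}{20}$ ($f = \left(-2\right) \frac{1}{5} + 5 \left(- \frac{1}{4}\right) = - \frac{2}{5} - \frac{5}{4} = - \frac{33}{20} \approx -1.65$)
$k{\left(H \right)} = 16 H$
$\left(1 k{\left(6 \right)} \left(f + 2\right)^{2}\right)^{3} = \left(1 \cdot 16 \cdot 6 \left(- \frac{33}{20} + 2\right)^{2}\right)^{3} = \left(1 \cdot 96 \left(\frac{7}{20}\right)^{2}\right)^{3} = \left(96 \cdot \frac{49}{400}\right)^{3} = \left(\frac{294}{25}\right)^{3} = \frac{25412184}{15625}$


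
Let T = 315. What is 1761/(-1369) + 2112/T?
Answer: 778871/143745 ≈ 5.4184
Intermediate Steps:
1761/(-1369) + 2112/T = 1761/(-1369) + 2112/315 = 1761*(-1/1369) + 2112*(1/315) = -1761/1369 + 704/105 = 778871/143745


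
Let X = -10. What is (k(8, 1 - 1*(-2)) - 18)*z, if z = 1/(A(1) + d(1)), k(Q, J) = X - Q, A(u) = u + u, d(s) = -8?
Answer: 6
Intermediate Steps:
A(u) = 2*u
k(Q, J) = -10 - Q
z = -⅙ (z = 1/(2*1 - 8) = 1/(2 - 8) = 1/(-6) = -⅙ ≈ -0.16667)
(k(8, 1 - 1*(-2)) - 18)*z = ((-10 - 1*8) - 18)*(-⅙) = ((-10 - 8) - 18)*(-⅙) = (-18 - 18)*(-⅙) = -36*(-⅙) = 6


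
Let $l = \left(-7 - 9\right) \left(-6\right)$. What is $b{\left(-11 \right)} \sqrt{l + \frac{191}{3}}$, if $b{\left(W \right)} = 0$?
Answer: $0$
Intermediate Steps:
$l = 96$ ($l = \left(-16\right) \left(-6\right) = 96$)
$b{\left(-11 \right)} \sqrt{l + \frac{191}{3}} = 0 \sqrt{96 + \frac{191}{3}} = 0 \sqrt{\frac{479}{3}} = 0 \frac{\sqrt{1437}}{3} = 0$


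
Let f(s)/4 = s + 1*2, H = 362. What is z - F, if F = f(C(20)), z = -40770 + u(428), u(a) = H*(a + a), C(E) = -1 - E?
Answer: 269178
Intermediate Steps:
u(a) = 724*a (u(a) = 362*(a + a) = 362*(2*a) = 724*a)
z = 269102 (z = -40770 + 724*428 = -40770 + 309872 = 269102)
f(s) = 8 + 4*s (f(s) = 4*(s + 1*2) = 4*(s + 2) = 4*(2 + s) = 8 + 4*s)
F = -76 (F = 8 + 4*(-1 - 1*20) = 8 + 4*(-1 - 20) = 8 + 4*(-21) = 8 - 84 = -76)
z - F = 269102 - 1*(-76) = 269102 + 76 = 269178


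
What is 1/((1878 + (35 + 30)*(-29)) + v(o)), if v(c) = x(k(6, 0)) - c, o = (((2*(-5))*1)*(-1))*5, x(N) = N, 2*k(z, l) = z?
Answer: -1/54 ≈ -0.018519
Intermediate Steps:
k(z, l) = z/2
o = 50 (o = (-10*1*(-1))*5 = -10*(-1)*5 = 10*5 = 50)
v(c) = 3 - c (v(c) = (½)*6 - c = 3 - c)
1/((1878 + (35 + 30)*(-29)) + v(o)) = 1/((1878 + (35 + 30)*(-29)) + (3 - 1*50)) = 1/((1878 + 65*(-29)) + (3 - 50)) = 1/((1878 - 1885) - 47) = 1/(-7 - 47) = 1/(-54) = -1/54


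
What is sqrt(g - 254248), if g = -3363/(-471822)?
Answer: I*sqrt(6288852344546694)/157274 ≈ 504.23*I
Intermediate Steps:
g = 1121/157274 (g = -3363*(-1/471822) = 1121/157274 ≈ 0.0071277)
sqrt(g - 254248) = sqrt(1121/157274 - 254248) = sqrt(-39986598831/157274) = I*sqrt(6288852344546694)/157274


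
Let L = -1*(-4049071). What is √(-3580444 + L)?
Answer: √468627 ≈ 684.56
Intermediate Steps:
L = 4049071
√(-3580444 + L) = √(-3580444 + 4049071) = √468627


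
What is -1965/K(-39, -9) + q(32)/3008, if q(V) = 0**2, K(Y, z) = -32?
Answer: 1965/32 ≈ 61.406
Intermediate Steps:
q(V) = 0
-1965/K(-39, -9) + q(32)/3008 = -1965/(-32) + 0/3008 = -1965*(-1/32) + 0*(1/3008) = 1965/32 + 0 = 1965/32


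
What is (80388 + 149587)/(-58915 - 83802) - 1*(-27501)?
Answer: 3924630242/142717 ≈ 27499.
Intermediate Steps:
(80388 + 149587)/(-58915 - 83802) - 1*(-27501) = 229975/(-142717) + 27501 = 229975*(-1/142717) + 27501 = -229975/142717 + 27501 = 3924630242/142717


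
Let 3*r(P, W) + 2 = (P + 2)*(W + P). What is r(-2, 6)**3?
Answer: -8/27 ≈ -0.29630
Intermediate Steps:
r(P, W) = -2/3 + (2 + P)*(P + W)/3 (r(P, W) = -2/3 + ((P + 2)*(W + P))/3 = -2/3 + ((2 + P)*(P + W))/3 = -2/3 + (2 + P)*(P + W)/3)
r(-2, 6)**3 = (-2/3 + (1/3)*(-2)**2 + (2/3)*(-2) + (2/3)*6 + (1/3)*(-2)*6)**3 = (-2/3 + (1/3)*4 - 4/3 + 4 - 4)**3 = (-2/3 + 4/3 - 4/3 + 4 - 4)**3 = (-2/3)**3 = -8/27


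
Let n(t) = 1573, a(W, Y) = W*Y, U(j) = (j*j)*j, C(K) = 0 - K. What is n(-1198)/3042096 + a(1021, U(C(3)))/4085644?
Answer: -19358685605/3107230317456 ≈ -0.0062302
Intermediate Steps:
C(K) = -K
U(j) = j³ (U(j) = j²*j = j³)
n(-1198)/3042096 + a(1021, U(C(3)))/4085644 = 1573/3042096 + (1021*(-1*3)³)/4085644 = 1573*(1/3042096) + (1021*(-3)³)*(1/4085644) = 1573/3042096 + (1021*(-27))*(1/4085644) = 1573/3042096 - 27567*1/4085644 = 1573/3042096 - 27567/4085644 = -19358685605/3107230317456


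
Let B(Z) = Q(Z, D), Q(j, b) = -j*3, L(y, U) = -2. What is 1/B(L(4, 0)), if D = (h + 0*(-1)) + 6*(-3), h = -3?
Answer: ⅙ ≈ 0.16667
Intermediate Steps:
D = -21 (D = (-3 + 0*(-1)) + 6*(-3) = (-3 + 0) - 18 = -3 - 18 = -21)
Q(j, b) = -3*j
B(Z) = -3*Z
1/B(L(4, 0)) = 1/(-3*(-2)) = 1/6 = ⅙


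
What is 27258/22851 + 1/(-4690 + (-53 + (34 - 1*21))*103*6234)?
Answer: 166339034941/139445790060 ≈ 1.1929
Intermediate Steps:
27258/22851 + 1/(-4690 + (-53 + (34 - 1*21))*103*6234) = 27258*(1/22851) + (1/6234)/(-4690 + (-53 + (34 - 21))*103) = 9086/7617 + (1/6234)/(-4690 + (-53 + 13)*103) = 9086/7617 + (1/6234)/(-4690 - 40*103) = 9086/7617 + (1/6234)/(-4690 - 4120) = 9086/7617 + (1/6234)/(-8810) = 9086/7617 - 1/8810*1/6234 = 9086/7617 - 1/54921540 = 166339034941/139445790060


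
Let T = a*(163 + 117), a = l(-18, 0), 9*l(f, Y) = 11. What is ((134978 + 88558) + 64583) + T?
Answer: 2596151/9 ≈ 2.8846e+5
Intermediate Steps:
l(f, Y) = 11/9 (l(f, Y) = (⅑)*11 = 11/9)
a = 11/9 ≈ 1.2222
T = 3080/9 (T = 11*(163 + 117)/9 = (11/9)*280 = 3080/9 ≈ 342.22)
((134978 + 88558) + 64583) + T = ((134978 + 88558) + 64583) + 3080/9 = (223536 + 64583) + 3080/9 = 288119 + 3080/9 = 2596151/9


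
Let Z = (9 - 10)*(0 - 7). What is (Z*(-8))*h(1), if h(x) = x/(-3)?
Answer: 56/3 ≈ 18.667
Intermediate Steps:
h(x) = -x/3 (h(x) = x*(-1/3) = -x/3)
Z = 7 (Z = -1*(-7) = 7)
(Z*(-8))*h(1) = (7*(-8))*(-1/3*1) = -56*(-1/3) = 56/3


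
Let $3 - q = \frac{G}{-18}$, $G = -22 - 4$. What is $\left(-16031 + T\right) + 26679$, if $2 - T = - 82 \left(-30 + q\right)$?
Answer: $\frac{74858}{9} \approx 8317.6$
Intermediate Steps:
$G = -26$
$q = \frac{14}{9}$ ($q = 3 - - \frac{26}{-18} = 3 - \left(-26\right) \left(- \frac{1}{18}\right) = 3 - \frac{13}{9} = \frac{14}{9} \approx 1.5556$)
$T = - \frac{20974}{9}$ ($T = 2 - - 82 \left(-30 + \frac{14}{9}\right) = 2 - \left(-82\right) \left(- \frac{256}{9}\right) = 2 - \frac{20992}{9} = - \frac{20974}{9} \approx -2330.4$)
$\left(-16031 + T\right) + 26679 = \left(-16031 - \frac{20974}{9}\right) + 26679 = - \frac{165253}{9} + 26679 = \frac{74858}{9}$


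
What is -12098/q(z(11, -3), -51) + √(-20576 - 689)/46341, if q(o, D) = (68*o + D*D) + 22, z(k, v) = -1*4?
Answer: -12098/2351 + I*√21265/46341 ≈ -5.1459 + 0.0031468*I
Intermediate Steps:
z(k, v) = -4
q(o, D) = 22 + D² + 68*o (q(o, D) = (68*o + D²) + 22 = (D² + 68*o) + 22 = 22 + D² + 68*o)
-12098/q(z(11, -3), -51) + √(-20576 - 689)/46341 = -12098/(22 + (-51)² + 68*(-4)) + √(-20576 - 689)/46341 = -12098/(22 + 2601 - 272) + √(-21265)*(1/46341) = -12098/2351 + (I*√21265)*(1/46341) = -12098*1/2351 + I*√21265/46341 = -12098/2351 + I*√21265/46341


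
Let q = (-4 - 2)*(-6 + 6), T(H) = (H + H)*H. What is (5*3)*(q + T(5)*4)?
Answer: 3000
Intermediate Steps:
T(H) = 2*H**2 (T(H) = (2*H)*H = 2*H**2)
q = 0 (q = -6*0 = 0)
(5*3)*(q + T(5)*4) = (5*3)*(0 + (2*5**2)*4) = 15*(0 + (2*25)*4) = 15*(0 + 50*4) = 15*(0 + 200) = 15*200 = 3000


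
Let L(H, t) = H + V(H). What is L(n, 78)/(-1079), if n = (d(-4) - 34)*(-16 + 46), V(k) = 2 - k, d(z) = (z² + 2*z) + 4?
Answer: -2/1079 ≈ -0.0018536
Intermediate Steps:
d(z) = 4 + z² + 2*z
n = -660 (n = ((4 + (-4)² + 2*(-4)) - 34)*(-16 + 46) = ((4 + 16 - 8) - 34)*30 = (12 - 34)*30 = -22*30 = -660)
L(H, t) = 2 (L(H, t) = H + (2 - H) = 2)
L(n, 78)/(-1079) = 2/(-1079) = 2*(-1/1079) = -2/1079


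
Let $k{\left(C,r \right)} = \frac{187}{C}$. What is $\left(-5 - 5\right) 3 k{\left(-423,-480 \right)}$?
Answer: $\frac{1870}{141} \approx 13.262$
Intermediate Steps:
$\left(-5 - 5\right) 3 k{\left(-423,-480 \right)} = \left(-5 - 5\right) 3 \frac{187}{-423} = \left(-10\right) 3 \cdot 187 \left(- \frac{1}{423}\right) = \left(-30\right) \left(- \frac{187}{423}\right) = \frac{1870}{141}$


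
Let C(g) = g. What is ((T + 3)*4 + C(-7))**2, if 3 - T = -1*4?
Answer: 1089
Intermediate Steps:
T = 7 (T = 3 - (-1)*4 = 3 - 1*(-4) = 3 + 4 = 7)
((T + 3)*4 + C(-7))**2 = ((7 + 3)*4 - 7)**2 = (10*4 - 7)**2 = (40 - 7)**2 = 33**2 = 1089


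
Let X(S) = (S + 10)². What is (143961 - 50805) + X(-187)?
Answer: 124485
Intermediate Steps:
X(S) = (10 + S)²
(143961 - 50805) + X(-187) = (143961 - 50805) + (10 - 187)² = 93156 + (-177)² = 93156 + 31329 = 124485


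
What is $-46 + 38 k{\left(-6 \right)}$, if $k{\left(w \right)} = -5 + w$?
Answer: $-464$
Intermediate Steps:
$-46 + 38 k{\left(-6 \right)} = -46 + 38 \left(-5 - 6\right) = -46 + 38 \left(-11\right) = -46 - 418 = -464$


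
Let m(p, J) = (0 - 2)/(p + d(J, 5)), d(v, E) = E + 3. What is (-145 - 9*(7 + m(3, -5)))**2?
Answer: 5152900/121 ≈ 42586.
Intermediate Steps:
d(v, E) = 3 + E
m(p, J) = -2/(8 + p) (m(p, J) = (0 - 2)/(p + (3 + 5)) = -2/(p + 8) = -2/(8 + p))
(-145 - 9*(7 + m(3, -5)))**2 = (-145 - 9*(7 - 2/(8 + 3)))**2 = (-145 - 9*(7 - 2/11))**2 = (-145 - 9*75/11)**2 = (-145 - 675/11)**2 = (-2270/11)**2 = 5152900/121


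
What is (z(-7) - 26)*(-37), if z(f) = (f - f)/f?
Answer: 962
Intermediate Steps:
z(f) = 0 (z(f) = 0/f = 0)
(z(-7) - 26)*(-37) = (0 - 26)*(-37) = -26*(-37) = 962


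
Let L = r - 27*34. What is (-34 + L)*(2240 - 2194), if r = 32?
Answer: -42320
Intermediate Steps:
L = -886 (L = 32 - 27*34 = 32 - 918 = -886)
(-34 + L)*(2240 - 2194) = (-34 - 886)*(2240 - 2194) = -920*46 = -42320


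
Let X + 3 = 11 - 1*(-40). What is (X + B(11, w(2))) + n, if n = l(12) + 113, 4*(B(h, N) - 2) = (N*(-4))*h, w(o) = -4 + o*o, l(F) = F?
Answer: 175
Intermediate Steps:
w(o) = -4 + o²
X = 48 (X = -3 + (11 - 1*(-40)) = -3 + (11 + 40) = -3 + 51 = 48)
B(h, N) = 2 - N*h (B(h, N) = 2 + ((N*(-4))*h)/4 = 2 + ((-4*N)*h)/4 = 2 + (-4*N*h)/4 = 2 - N*h)
n = 125 (n = 12 + 113 = 125)
(X + B(11, w(2))) + n = (48 + (2 - 1*(-4 + 2²)*11)) + 125 = (48 + (2 - 1*(-4 + 4)*11)) + 125 = (48 + (2 - 1*0*11)) + 125 = (48 + (2 + 0)) + 125 = (48 + 2) + 125 = 50 + 125 = 175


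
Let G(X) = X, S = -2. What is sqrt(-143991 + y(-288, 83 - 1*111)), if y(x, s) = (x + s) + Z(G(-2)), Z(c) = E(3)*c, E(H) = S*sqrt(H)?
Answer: sqrt(-144307 + 4*sqrt(3)) ≈ 379.87*I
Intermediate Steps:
E(H) = -2*sqrt(H)
Z(c) = -2*c*sqrt(3) (Z(c) = (-2*sqrt(3))*c = -2*c*sqrt(3))
y(x, s) = s + x + 4*sqrt(3) (y(x, s) = (x + s) - 2*(-2)*sqrt(3) = (s + x) + 4*sqrt(3) = s + x + 4*sqrt(3))
sqrt(-143991 + y(-288, 83 - 1*111)) = sqrt(-143991 + ((83 - 1*111) - 288 + 4*sqrt(3))) = sqrt(-143991 + ((83 - 111) - 288 + 4*sqrt(3))) = sqrt(-143991 + (-28 - 288 + 4*sqrt(3))) = sqrt(-143991 + (-316 + 4*sqrt(3))) = sqrt(-144307 + 4*sqrt(3))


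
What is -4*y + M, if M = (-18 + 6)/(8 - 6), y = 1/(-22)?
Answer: -64/11 ≈ -5.8182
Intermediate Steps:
y = -1/22 ≈ -0.045455
M = -6 (M = -12/2 = -12*½ = -6)
-4*y + M = -4*(-1/22) - 6 = 2/11 - 6 = -64/11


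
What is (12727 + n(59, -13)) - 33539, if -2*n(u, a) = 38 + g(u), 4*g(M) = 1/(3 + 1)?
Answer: -666593/32 ≈ -20831.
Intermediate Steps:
g(M) = 1/16 (g(M) = 1/(4*(3 + 1)) = (¼)/4 = (¼)*(¼) = 1/16)
n(u, a) = -609/32 (n(u, a) = -(38 + 1/16)/2 = -½*609/16 = -609/32)
(12727 + n(59, -13)) - 33539 = (12727 - 609/32) - 33539 = 406655/32 - 33539 = -666593/32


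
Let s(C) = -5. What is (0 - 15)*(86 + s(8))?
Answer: -1215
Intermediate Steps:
(0 - 15)*(86 + s(8)) = (0 - 15)*(86 - 5) = -15*81 = -1215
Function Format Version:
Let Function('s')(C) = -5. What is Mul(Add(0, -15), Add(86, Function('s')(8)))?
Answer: -1215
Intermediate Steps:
Mul(Add(0, -15), Add(86, Function('s')(8))) = Mul(Add(0, -15), Add(86, -5)) = Mul(-15, 81) = -1215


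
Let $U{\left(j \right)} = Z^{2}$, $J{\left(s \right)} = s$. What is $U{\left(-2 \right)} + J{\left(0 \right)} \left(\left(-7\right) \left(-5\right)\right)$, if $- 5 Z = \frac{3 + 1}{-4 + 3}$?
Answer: $\frac{16}{25} \approx 0.64$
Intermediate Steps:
$Z = \frac{4}{5}$ ($Z = - \frac{\left(3 + 1\right) \frac{1}{-4 + 3}}{5} = - \frac{4 \frac{1}{-1}}{5} = - \frac{4 \left(-1\right)}{5} = \left(- \frac{1}{5}\right) \left(-4\right) = \frac{4}{5} \approx 0.8$)
$U{\left(j \right)} = \frac{16}{25}$ ($U{\left(j \right)} = \left(\frac{4}{5}\right)^{2} = \frac{16}{25}$)
$U{\left(-2 \right)} + J{\left(0 \right)} \left(\left(-7\right) \left(-5\right)\right) = \frac{16}{25} + 0 \left(\left(-7\right) \left(-5\right)\right) = \frac{16}{25} + 0 \cdot 35 = \frac{16}{25} + 0 = \frac{16}{25}$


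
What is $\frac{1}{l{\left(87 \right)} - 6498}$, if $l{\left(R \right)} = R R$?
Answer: $\frac{1}{1071} \approx 0.00093371$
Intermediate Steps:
$l{\left(R \right)} = R^{2}$
$\frac{1}{l{\left(87 \right)} - 6498} = \frac{1}{87^{2} - 6498} = \frac{1}{7569 - 6498} = \frac{1}{1071}$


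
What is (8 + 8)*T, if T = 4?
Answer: 64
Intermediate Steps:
(8 + 8)*T = (8 + 8)*4 = 16*4 = 64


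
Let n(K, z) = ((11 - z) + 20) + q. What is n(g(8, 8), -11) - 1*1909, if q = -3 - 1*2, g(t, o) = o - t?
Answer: -1872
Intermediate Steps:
q = -5 (q = -3 - 2 = -5)
n(K, z) = 26 - z (n(K, z) = ((11 - z) + 20) - 5 = (31 - z) - 5 = 26 - z)
n(g(8, 8), -11) - 1*1909 = (26 - 1*(-11)) - 1*1909 = (26 + 11) - 1909 = 37 - 1909 = -1872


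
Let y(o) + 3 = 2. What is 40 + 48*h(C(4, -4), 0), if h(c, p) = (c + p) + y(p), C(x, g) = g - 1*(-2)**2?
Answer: -392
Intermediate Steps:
y(o) = -1 (y(o) = -3 + 2 = -1)
C(x, g) = -4 + g (C(x, g) = g - 1*4 = g - 4 = -4 + g)
h(c, p) = -1 + c + p (h(c, p) = (c + p) - 1 = -1 + c + p)
40 + 48*h(C(4, -4), 0) = 40 + 48*(-1 + (-4 - 4) + 0) = 40 + 48*(-1 - 8 + 0) = 40 + 48*(-9) = 40 - 432 = -392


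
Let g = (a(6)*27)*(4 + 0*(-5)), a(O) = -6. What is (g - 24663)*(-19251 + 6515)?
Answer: 322360896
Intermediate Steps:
g = -648 (g = (-6*27)*(4 + 0*(-5)) = -162*(4 + 0) = -162*4 = -648)
(g - 24663)*(-19251 + 6515) = (-648 - 24663)*(-19251 + 6515) = -25311*(-12736) = 322360896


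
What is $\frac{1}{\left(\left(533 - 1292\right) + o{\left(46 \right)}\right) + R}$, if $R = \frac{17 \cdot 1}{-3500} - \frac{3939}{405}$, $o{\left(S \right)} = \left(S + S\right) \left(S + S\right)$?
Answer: $\frac{94500}{727202941} \approx 0.00012995$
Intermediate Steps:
$o{\left(S \right)} = 4 S^{2}$ ($o{\left(S \right)} = 2 S 2 S = 4 S^{2}$)
$R = - \frac{919559}{94500}$ ($R = 17 \left(- \frac{1}{3500}\right) - \frac{1313}{135} = - \frac{17}{3500} - \frac{1313}{135} = - \frac{919559}{94500} \approx -9.7308$)
$\frac{1}{\left(\left(533 - 1292\right) + o{\left(46 \right)}\right) + R} = \frac{1}{\left(\left(533 - 1292\right) + 4 \cdot 46^{2}\right) - \frac{919559}{94500}} = \frac{1}{\left(-759 + 4 \cdot 2116\right) - \frac{919559}{94500}} = \frac{1}{\left(-759 + 8464\right) - \frac{919559}{94500}} = \frac{1}{7705 - \frac{919559}{94500}} = \frac{1}{\frac{727202941}{94500}} = \frac{94500}{727202941}$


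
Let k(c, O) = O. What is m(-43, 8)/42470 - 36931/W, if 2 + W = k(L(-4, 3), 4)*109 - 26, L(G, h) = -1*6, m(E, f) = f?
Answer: -784228153/8663880 ≈ -90.517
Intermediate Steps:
L(G, h) = -6
W = 408 (W = -2 + (4*109 - 26) = -2 + (436 - 26) = -2 + 410 = 408)
m(-43, 8)/42470 - 36931/W = 8/42470 - 36931/408 = 8*(1/42470) - 36931*1/408 = 4/21235 - 36931/408 = -784228153/8663880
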